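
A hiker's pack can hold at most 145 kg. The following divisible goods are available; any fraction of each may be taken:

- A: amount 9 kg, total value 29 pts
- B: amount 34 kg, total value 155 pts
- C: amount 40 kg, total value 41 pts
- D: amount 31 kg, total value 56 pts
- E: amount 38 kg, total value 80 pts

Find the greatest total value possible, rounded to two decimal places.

353.83

Take in order of value per unit:
- B (155/34 per unit): all 34 → value 155, running total 155.00
- A (29/9 per unit): all 9 → value 29, running total 184.00
- E (80/38 per unit): all 38 → value 80, running total 264.00
- D (56/31 per unit): all 31 → value 56, running total 320.00
- C (41/40 per unit): 33 of 40 → value 33×41/40 = 33.8250, running total 353.83
Total 353.83.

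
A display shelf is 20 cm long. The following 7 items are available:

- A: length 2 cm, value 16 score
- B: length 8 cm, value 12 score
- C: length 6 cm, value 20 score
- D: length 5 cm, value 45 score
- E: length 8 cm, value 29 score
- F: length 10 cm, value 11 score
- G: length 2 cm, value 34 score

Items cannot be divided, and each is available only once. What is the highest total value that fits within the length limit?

Check high-value combinations within 20 cm:
- A+D+E+G: length 2+5+8+2=17, value 16+45+29+34=124
- A+C+D+G: length 2+6+5+2=15, value 16+20+45+34=115
- D+E+G: length 5+8+2=15, value 45+29+34=108
Best: 124 score.

124 score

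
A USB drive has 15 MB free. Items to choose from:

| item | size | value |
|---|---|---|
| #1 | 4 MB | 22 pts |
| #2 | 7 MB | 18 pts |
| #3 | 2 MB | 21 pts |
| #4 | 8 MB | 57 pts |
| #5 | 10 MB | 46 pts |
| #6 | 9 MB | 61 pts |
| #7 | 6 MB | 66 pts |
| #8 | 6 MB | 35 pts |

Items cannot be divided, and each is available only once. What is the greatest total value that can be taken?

Check high-value combinations within 15 MB:
- #6+#7: size 9+6=15, value 61+66=127
- #4+#7: size 8+6=14, value 57+66=123
- #3+#7+#8: size 2+6+6=14, value 21+66+35=122
- #1+#3+#7: size 4+2+6=12, value 22+21+66=109
Best: 127 pts.

127 pts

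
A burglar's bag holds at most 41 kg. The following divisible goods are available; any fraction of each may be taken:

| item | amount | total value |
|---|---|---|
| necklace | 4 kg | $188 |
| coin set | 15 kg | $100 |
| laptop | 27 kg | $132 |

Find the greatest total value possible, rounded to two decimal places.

Take in order of value per unit:
- necklace (188/4 per unit): all 4 → value 188, running total 188.00
- coin set (100/15 per unit): all 15 → value 100, running total 288.00
- laptop (132/27 per unit): 22 of 27 → value 22×132/27 = 107.5556, running total 395.56
Total 395.56.

395.56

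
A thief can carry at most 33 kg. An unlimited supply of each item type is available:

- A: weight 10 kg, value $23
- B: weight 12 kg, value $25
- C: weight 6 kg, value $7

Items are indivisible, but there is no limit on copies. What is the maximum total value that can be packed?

$71

Best value-per-unit is A at 23/10; filling with it alone gives 3×23 = 69.
Optimal mix: 2×A + 1×B → weight 32, value 71.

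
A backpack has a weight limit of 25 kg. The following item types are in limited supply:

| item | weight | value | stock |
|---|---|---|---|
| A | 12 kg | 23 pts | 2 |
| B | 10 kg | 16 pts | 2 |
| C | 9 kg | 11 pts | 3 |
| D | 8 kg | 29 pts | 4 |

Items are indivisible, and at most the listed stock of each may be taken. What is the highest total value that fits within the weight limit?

Best selections within weight 25 and stock limits:
- 3×D: weight 24, value 87
- 1×C + 2×D: weight 25, value 69
- 2×D: weight 16, value 58
Best: 87 pts.

87 pts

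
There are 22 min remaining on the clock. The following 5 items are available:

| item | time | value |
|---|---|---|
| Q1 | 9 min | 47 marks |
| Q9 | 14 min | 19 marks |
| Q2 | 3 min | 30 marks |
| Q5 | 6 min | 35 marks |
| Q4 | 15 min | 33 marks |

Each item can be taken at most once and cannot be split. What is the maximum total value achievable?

Check high-value combinations within 22 min:
- Q1+Q2+Q5: time 9+3+6=18, value 47+30+35=112
- Q1+Q5: time 9+6=15, value 47+35=82
- Q1+Q2: time 9+3=12, value 47+30=77
- Q5+Q4: time 6+15=21, value 35+33=68
Best: 112 marks.

112 marks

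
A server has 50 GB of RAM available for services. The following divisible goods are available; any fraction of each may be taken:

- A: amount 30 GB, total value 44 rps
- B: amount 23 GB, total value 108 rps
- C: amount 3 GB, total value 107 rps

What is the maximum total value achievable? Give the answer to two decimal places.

Take in order of value per unit:
- C (107/3 per unit): all 3 → value 107, running total 107.00
- B (108/23 per unit): all 23 → value 108, running total 215.00
- A (44/30 per unit): 24 of 30 → value 24×44/30 = 35.2000, running total 250.20
Total 250.20.

250.20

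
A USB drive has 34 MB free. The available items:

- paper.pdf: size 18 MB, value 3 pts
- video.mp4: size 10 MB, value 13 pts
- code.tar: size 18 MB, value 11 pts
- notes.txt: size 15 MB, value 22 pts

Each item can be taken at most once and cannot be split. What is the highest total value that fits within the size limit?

35 pts

Check high-value combinations within 34 MB:
- video.mp4+notes.txt: size 10+15=25, value 13+22=35
- code.tar+notes.txt: size 18+15=33, value 11+22=33
- paper.pdf+notes.txt: size 18+15=33, value 3+22=25
- video.mp4+code.tar: size 10+18=28, value 13+11=24
- notes.txt: size 15, value 22
Best: 35 pts.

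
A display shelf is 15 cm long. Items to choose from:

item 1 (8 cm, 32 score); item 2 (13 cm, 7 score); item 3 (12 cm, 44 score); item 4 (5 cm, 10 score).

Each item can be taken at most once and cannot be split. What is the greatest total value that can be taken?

Check high-value combinations within 15 cm:
- item 3: length 12, value 44
- item 1+item 4: length 8+5=13, value 32+10=42
- item 1: length 8, value 32
- item 4: length 5, value 10
Best: 44 score.

44 score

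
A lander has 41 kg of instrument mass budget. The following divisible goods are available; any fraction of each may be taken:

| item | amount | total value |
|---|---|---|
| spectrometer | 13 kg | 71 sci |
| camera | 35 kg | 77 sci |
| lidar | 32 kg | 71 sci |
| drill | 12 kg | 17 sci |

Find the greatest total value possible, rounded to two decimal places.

Take in order of value per unit:
- spectrometer (71/13 per unit): all 13 → value 71, running total 71.00
- lidar (71/32 per unit): 28 of 32 → value 28×71/32 = 62.1250, running total 133.13
Total 133.13.

133.13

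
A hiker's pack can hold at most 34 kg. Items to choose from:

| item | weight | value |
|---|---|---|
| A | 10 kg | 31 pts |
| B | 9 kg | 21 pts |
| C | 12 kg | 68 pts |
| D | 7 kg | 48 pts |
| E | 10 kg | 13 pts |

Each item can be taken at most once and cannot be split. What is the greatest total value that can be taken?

147 pts

Check high-value combinations within 34 kg:
- A+C+D: weight 10+12+7=29, value 31+68+48=147
- B+C+D: weight 9+12+7=28, value 21+68+48=137
- C+D+E: weight 12+7+10=29, value 68+48+13=129
- A+B+C: weight 10+9+12=31, value 31+21+68=120
Best: 147 pts.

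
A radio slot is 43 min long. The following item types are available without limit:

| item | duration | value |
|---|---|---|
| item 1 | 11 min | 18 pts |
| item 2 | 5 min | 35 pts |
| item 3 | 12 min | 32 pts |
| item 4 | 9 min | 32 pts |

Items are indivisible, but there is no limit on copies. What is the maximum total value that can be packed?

280 pts

Best value-per-unit is item 2 at 35/5, and filling with it alone uses duration 8×5=40. No mix of the others beats 8×35 = 280.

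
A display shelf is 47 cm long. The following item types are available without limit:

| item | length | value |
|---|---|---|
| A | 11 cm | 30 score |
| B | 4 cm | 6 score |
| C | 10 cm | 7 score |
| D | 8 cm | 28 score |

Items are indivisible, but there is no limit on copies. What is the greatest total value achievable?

148 score

Best value-per-unit is D at 28/8; filling with it alone gives 5×28 = 140.
Optimal mix: 1×A + 1×B + 4×D → length 47, value 148.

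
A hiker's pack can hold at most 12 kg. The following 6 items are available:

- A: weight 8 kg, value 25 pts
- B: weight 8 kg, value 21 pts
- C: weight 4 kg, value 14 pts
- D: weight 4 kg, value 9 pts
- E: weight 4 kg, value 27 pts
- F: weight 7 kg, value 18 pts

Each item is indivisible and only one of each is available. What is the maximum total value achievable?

52 pts

This is a 0/1 knapsack; check combinations near the capacity.
- A+E: weight 8+4=12, value 25+27=52
- C+D+E: weight 4+4+4=12, value 14+9+27=50
- B+E: weight 8+4=12, value 21+27=48
- E+F: weight 4+7=11, value 27+18=45
Best: 52 pts.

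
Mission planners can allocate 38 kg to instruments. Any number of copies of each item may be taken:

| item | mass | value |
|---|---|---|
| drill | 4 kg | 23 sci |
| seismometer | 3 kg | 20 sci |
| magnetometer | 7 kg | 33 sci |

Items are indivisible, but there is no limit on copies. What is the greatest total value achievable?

246 sci

Best value-per-unit is seismometer at 20/3; filling with it alone gives 12×20 = 240.
Optimal mix: 2×drill + 10×seismometer → mass 38, value 246.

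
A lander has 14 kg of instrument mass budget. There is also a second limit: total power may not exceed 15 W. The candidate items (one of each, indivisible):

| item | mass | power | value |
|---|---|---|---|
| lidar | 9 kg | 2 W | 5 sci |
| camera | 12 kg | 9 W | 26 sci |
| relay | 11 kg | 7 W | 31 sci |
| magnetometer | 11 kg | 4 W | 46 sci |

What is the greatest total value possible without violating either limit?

Feasible sets respecting both limits:
- magnetometer: mass 11, power 4, value 46
- relay: mass 11, power 7, value 31
- camera: mass 12, power 9, value 26
- lidar: mass 9, power 2, value 5
Best: 46 sci.

46 sci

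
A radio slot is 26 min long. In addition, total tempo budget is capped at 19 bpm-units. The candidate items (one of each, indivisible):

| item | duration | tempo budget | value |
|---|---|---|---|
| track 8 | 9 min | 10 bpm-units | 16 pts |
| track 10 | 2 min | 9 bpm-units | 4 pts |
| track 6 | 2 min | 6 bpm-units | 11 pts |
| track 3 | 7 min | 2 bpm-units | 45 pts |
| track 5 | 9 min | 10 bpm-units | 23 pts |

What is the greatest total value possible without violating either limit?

Feasible sets respecting both limits:
- track 6+track 3+track 5: duration 18, tempo budget 18, value 79
- track 8+track 6+track 3: duration 18, tempo budget 18, value 72
- track 3+track 5: duration 16, tempo budget 12, value 68
- track 8+track 3: duration 16, tempo budget 12, value 61
Best: 79 pts.

79 pts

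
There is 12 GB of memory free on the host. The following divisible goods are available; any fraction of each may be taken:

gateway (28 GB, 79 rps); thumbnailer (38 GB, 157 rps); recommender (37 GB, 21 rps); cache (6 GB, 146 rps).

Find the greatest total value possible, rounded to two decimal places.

170.79

Take in order of value per unit:
- cache (146/6 per unit): all 6 → value 146, running total 146.00
- thumbnailer (157/38 per unit): 6 of 38 → value 6×157/38 = 24.7895, running total 170.79
Total 170.79.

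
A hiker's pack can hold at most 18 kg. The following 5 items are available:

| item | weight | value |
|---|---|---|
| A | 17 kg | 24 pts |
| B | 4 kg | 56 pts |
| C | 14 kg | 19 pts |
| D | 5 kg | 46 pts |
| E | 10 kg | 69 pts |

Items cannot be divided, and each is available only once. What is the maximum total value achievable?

125 pts

Check high-value combinations within 18 kg:
- B+E: weight 4+10=14, value 56+69=125
- D+E: weight 5+10=15, value 46+69=115
- B+D: weight 4+5=9, value 56+46=102
- B+C: weight 4+14=18, value 56+19=75
- E: weight 10, value 69
Best: 125 pts.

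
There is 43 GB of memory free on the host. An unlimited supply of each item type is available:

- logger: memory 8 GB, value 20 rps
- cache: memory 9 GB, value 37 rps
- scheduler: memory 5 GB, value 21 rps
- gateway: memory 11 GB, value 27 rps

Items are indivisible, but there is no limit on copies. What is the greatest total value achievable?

179 rps

Best value-per-unit is scheduler at 21/5; filling with it alone gives 8×21 = 168.
Optimal mix: 2×cache + 5×scheduler → memory 43, value 179.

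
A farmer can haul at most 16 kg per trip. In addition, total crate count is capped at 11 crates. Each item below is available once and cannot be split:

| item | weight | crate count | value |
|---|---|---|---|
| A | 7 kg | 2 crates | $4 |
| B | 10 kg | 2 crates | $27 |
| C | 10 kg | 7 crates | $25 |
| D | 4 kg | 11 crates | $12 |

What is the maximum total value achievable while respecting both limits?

Feasible sets respecting both limits:
- B: weight 10, crate count 2, value 27
- C: weight 10, crate count 7, value 25
- D: weight 4, crate count 11, value 12
- A: weight 7, crate count 2, value 4
Best: $27.

$27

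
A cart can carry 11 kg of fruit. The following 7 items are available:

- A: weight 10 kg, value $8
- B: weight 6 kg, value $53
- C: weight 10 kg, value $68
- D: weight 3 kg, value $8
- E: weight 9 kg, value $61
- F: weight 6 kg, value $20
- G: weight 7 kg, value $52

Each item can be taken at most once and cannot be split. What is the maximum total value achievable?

$68

Check high-value combinations within 11 kg:
- C: weight 10, value 68
- B+D: weight 6+3=9, value 53+8=61
- E: weight 9, value 61
- D+G: weight 3+7=10, value 8+52=60
Best: $68.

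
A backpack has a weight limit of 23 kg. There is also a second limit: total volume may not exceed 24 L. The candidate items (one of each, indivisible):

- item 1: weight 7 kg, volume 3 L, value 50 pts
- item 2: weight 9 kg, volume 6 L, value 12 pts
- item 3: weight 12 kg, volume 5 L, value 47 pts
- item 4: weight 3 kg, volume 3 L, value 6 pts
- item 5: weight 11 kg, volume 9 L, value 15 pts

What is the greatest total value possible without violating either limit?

Feasible sets respecting both limits:
- item 1+item 3+item 4: weight 22, volume 11, value 103
- item 1+item 3: weight 19, volume 8, value 97
- item 1+item 4+item 5: weight 21, volume 15, value 71
- item 1+item 2+item 4: weight 19, volume 12, value 68
Best: 103 pts.

103 pts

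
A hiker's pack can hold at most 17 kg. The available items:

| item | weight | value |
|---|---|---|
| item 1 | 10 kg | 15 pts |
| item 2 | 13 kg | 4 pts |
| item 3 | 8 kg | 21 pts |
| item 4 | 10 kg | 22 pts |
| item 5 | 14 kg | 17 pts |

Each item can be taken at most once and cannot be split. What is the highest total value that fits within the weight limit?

Check high-value combinations within 17 kg:
- item 4: weight 10, value 22
- item 3: weight 8, value 21
- item 5: weight 14, value 17
Best: 22 pts.

22 pts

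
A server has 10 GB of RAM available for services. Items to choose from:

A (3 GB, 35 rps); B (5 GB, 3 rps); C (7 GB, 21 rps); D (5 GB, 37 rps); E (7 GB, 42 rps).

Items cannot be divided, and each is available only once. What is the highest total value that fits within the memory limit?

Check high-value combinations within 10 GB:
- A+E: memory 3+7=10, value 35+42=77
- A+D: memory 3+5=8, value 35+37=72
- A+C: memory 3+7=10, value 35+21=56
- E: memory 7, value 42
Best: 77 rps.

77 rps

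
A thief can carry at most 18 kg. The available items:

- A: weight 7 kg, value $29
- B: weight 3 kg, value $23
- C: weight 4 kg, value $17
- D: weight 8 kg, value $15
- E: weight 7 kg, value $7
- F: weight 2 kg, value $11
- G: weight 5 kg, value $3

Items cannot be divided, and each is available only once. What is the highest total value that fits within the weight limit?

Check high-value combinations within 18 kg:
- A+B+C+F: weight 7+3+4+2=16, value 29+23+17+11=80
- A+B+C: weight 7+3+4=14, value 29+23+17=69
- A+B+D: weight 7+3+8=18, value 29+23+15=67
- B+C+D+F: weight 3+4+8+2=17, value 23+17+15+11=66
- A+B+F+G: weight 7+3+2+5=17, value 29+23+11+3=66
Best: $80.

$80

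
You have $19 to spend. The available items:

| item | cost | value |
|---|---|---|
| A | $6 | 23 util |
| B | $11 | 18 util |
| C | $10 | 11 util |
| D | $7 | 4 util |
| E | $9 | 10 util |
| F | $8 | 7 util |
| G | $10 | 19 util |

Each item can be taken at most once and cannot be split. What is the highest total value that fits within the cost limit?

This is a 0/1 knapsack; check combinations near the capacity.
- A+G: cost 6+10=16, value 23+19=42
- A+B: cost 6+11=17, value 23+18=41
- A+C: cost 6+10=16, value 23+11=34
- A+E: cost 6+9=15, value 23+10=33
Best: 42 util.

42 util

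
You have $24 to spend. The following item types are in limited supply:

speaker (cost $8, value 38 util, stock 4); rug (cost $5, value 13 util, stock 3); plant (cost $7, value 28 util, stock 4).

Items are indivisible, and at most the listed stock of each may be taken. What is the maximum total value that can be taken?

114 util

Best selections within cost 24 and stock limits:
- 3×speaker: cost 24, value 114
- 2×speaker + 1×plant: cost 23, value 104
- 1×speaker + 2×plant: cost 22, value 94
Best: 114 util.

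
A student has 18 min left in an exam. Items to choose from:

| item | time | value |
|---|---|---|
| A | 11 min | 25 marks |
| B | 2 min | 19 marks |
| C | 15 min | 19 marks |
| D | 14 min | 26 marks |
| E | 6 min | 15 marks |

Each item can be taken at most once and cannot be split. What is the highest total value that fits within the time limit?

45 marks

This is a 0/1 knapsack; check combinations near the capacity.
- B+D: time 2+14=16, value 19+26=45
- A+B: time 11+2=13, value 25+19=44
- A+E: time 11+6=17, value 25+15=40
- B+C: time 2+15=17, value 19+19=38
- B+E: time 2+6=8, value 19+15=34
Best: 45 marks.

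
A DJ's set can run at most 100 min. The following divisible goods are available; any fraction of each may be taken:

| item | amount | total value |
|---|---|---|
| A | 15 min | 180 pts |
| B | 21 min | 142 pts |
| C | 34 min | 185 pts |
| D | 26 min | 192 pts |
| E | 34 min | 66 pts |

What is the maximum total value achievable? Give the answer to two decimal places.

Take in order of value per unit:
- A (180/15 per unit): all 15 → value 180, running total 180.00
- D (192/26 per unit): all 26 → value 192, running total 372.00
- B (142/21 per unit): all 21 → value 142, running total 514.00
- C (185/34 per unit): all 34 → value 185, running total 699.00
- E (66/34 per unit): 4 of 34 → value 4×66/34 = 7.7647, running total 706.76
Total 706.76.

706.76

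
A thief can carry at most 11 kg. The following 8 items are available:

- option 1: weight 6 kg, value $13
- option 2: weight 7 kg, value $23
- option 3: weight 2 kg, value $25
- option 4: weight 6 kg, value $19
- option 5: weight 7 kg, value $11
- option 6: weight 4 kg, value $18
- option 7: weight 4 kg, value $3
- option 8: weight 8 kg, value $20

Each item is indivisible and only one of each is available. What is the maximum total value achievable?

Check high-value combinations within 11 kg:
- option 2+option 3: weight 7+2=9, value 23+25=48
- option 3+option 6+option 7: weight 2+4+4=10, value 25+18+3=46
- option 3+option 8: weight 2+8=10, value 25+20=45
- option 3+option 4: weight 2+6=8, value 25+19=44
Best: $48.

$48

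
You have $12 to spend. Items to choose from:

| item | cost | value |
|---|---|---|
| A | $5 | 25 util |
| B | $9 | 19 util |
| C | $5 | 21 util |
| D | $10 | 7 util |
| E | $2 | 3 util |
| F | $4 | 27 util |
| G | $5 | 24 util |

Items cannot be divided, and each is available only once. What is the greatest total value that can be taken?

55 util

Check high-value combinations within $12:
- A+E+F: cost 5+2+4=11, value 25+3+27=55
- E+F+G: cost 2+4+5=11, value 3+27+24=54
- A+F: cost 5+4=9, value 25+27=52
- A+E+G: cost 5+2+5=12, value 25+3+24=52
Best: 55 util.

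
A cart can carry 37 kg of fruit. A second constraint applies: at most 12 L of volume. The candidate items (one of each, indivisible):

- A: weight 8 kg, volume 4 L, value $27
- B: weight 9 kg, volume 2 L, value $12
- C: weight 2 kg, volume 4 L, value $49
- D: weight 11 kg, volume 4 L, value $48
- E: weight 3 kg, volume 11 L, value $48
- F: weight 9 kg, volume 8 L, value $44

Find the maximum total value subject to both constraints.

$124

Feasible sets respecting both limits:
- A+C+D: weight 21, volume 12, value 124
- B+C+D: weight 22, volume 10, value 109
- C+D: weight 13, volume 8, value 97
Best: $124.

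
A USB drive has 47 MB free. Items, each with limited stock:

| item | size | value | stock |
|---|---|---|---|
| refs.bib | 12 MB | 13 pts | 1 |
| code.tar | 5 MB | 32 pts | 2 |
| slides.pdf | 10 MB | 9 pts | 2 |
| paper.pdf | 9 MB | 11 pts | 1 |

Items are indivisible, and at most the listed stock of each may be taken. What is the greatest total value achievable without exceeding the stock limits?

Best selections within size 47 and stock limits:
- 1×refs.bib + 2×code.tar + 1×slides.pdf + 1×paper.pdf: size 41, value 97
- 1×refs.bib + 2×code.tar + 2×slides.pdf: size 42, value 95
Best: 97 pts.

97 pts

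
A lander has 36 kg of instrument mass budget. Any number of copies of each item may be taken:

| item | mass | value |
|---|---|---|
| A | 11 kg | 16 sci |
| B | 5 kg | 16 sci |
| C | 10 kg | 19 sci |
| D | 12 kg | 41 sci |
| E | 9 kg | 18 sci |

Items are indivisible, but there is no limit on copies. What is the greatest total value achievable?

123 sci

Best value-per-unit is D at 41/12, and filling with it alone uses mass 3×12=36. No mix of the others beats 3×41 = 123.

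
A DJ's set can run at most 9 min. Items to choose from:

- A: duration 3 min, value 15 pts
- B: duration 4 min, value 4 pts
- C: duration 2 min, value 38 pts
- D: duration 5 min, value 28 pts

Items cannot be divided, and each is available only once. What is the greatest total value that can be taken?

66 pts

Check high-value combinations within 9 min:
- C+D: duration 2+5=7, value 38+28=66
- A+B+C: duration 3+4+2=9, value 15+4+38=57
- A+C: duration 3+2=5, value 15+38=53
- A+D: duration 3+5=8, value 15+28=43
- B+C: duration 4+2=6, value 4+38=42
Best: 66 pts.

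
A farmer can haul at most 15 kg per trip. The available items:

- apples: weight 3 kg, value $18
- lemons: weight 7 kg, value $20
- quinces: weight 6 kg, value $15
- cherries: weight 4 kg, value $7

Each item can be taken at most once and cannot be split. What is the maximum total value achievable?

$45

Check high-value combinations within 15 kg:
- apples+lemons+cherries: weight 3+7+4=14, value 18+20+7=45
- apples+quinces+cherries: weight 3+6+4=13, value 18+15+7=40
- apples+lemons: weight 3+7=10, value 18+20=38
- lemons+quinces: weight 7+6=13, value 20+15=35
- apples+quinces: weight 3+6=9, value 18+15=33
Best: $45.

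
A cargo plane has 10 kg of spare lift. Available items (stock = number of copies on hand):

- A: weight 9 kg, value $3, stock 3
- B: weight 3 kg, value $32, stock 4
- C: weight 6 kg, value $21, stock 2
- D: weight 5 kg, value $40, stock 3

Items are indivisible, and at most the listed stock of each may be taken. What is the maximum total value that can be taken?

Top feasible selections:
- 3×B: weight 9, value 96
- 2×D: weight 10, value 80
Best: $96.

$96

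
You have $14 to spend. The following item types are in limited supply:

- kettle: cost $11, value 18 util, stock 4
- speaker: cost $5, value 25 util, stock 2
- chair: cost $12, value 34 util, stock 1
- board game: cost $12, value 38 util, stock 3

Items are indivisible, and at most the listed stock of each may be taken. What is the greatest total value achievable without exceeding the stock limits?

Best selections within cost 14 and stock limits:
- 2×speaker: cost 10, value 50
- 1×board game: cost 12, value 38
Best: 50 util.

50 util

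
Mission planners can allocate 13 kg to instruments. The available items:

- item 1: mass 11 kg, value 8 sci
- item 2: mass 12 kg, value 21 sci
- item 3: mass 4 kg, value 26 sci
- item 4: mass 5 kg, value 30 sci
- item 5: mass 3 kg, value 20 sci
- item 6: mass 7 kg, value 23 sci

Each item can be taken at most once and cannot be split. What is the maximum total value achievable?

76 sci

Check high-value combinations within 13 kg:
- item 3+item 4+item 5: mass 4+5+3=12, value 26+30+20=76
- item 3+item 4: mass 4+5=9, value 26+30=56
- item 4+item 6: mass 5+7=12, value 30+23=53
- item 4+item 5: mass 5+3=8, value 30+20=50
Best: 76 sci.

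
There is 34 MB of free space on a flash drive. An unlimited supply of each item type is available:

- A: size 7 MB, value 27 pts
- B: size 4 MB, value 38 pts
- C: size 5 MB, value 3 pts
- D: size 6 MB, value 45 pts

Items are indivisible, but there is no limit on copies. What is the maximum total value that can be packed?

311 pts

Best value-per-unit is B at 38/4; filling with it alone gives 8×38 = 304.
Optimal mix: 7×B + 1×D → size 34, value 311.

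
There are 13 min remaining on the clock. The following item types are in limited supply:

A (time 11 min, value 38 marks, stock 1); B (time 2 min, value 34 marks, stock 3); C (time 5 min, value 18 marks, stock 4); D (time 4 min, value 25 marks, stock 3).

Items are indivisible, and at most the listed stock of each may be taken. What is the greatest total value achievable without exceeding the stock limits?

127 marks

Top feasible selections:
- 3×B + 1×D: time 10, value 127
- 3×B + 1×C: time 11, value 120
Best: 127 marks.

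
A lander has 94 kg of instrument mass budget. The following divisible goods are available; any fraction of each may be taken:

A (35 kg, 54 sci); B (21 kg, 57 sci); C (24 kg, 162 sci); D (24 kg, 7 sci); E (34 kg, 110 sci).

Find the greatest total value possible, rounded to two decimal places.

352.14

Take in order of value per unit:
- C (162/24 per unit): all 24 → value 162, running total 162.00
- E (110/34 per unit): all 34 → value 110, running total 272.00
- B (57/21 per unit): all 21 → value 57, running total 329.00
- A (54/35 per unit): 15 of 35 → value 15×54/35 = 23.1429, running total 352.14
Total 352.14.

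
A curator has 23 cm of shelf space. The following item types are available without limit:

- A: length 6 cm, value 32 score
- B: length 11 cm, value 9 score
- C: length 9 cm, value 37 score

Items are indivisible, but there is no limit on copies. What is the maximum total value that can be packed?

Best value-per-unit is A at 32/6; filling with it alone gives 3×32 = 96.
Optimal mix: 2×A + 1×C → length 21, value 101.

101 score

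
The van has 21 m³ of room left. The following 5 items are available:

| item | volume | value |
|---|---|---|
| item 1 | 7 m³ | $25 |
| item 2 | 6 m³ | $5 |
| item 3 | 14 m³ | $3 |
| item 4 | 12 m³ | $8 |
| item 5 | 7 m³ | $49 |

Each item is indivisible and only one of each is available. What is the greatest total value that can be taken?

Check high-value combinations within 21 m³:
- item 1+item 2+item 5: volume 7+6+7=20, value 25+5+49=79
- item 1+item 5: volume 7+7=14, value 25+49=74
- item 4+item 5: volume 12+7=19, value 8+49=57
Best: $79.

$79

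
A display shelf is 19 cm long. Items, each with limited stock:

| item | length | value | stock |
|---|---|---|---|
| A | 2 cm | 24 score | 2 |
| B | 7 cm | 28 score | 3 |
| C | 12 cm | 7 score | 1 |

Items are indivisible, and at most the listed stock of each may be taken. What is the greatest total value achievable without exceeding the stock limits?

104 score

Top feasible selections:
- 2×A + 2×B: length 18, value 104
- 1×A + 2×B: length 16, value 80
- 2×A + 1×B: length 11, value 76
- 2×B: length 14, value 56
Best: 104 score.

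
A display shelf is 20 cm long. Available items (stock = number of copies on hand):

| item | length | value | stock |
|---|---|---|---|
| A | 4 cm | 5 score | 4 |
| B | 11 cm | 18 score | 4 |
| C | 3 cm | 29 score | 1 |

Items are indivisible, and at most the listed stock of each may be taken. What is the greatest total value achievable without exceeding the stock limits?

52 score

Top feasible selections:
- 1×A + 1×B + 1×C: length 18, value 52
- 4×A + 1×C: length 19, value 49
Best: 52 score.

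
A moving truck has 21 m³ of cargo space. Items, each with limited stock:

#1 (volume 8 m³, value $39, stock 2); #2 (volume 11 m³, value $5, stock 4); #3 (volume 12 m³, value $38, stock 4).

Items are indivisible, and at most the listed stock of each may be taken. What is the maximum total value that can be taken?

$78

Best selections within volume 21 and stock limits:
- 2×#1: volume 16, value 78
- 1×#1 + 1×#3: volume 20, value 77
- 1×#1 + 1×#2: volume 19, value 44
Best: $78.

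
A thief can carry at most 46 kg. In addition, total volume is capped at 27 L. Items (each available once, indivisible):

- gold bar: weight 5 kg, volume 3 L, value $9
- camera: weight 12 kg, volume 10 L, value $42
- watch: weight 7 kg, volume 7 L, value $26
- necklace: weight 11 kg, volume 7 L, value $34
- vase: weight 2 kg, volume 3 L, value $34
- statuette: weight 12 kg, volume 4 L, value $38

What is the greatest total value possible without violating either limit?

Feasible sets respecting both limits:
- gold bar+camera+necklace+vase+statuette: weight 42, volume 27, value 157
- gold bar+camera+watch+vase+statuette: weight 38, volume 27, value 149
- camera+necklace+vase+statuette: weight 37, volume 24, value 148
- gold bar+watch+necklace+vase+statuette: weight 37, volume 24, value 141
Best: $157.

$157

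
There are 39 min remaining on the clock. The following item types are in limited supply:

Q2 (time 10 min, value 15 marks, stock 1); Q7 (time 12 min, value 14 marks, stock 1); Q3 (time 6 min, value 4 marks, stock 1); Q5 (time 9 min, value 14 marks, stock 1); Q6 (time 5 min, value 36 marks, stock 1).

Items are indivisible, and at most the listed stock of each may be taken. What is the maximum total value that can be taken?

79 marks

Top feasible selections:
- 1×Q2 + 1×Q7 + 1×Q5 + 1×Q6: time 36, value 79
- 1×Q2 + 1×Q3 + 1×Q5 + 1×Q6: time 30, value 69
Best: 79 marks.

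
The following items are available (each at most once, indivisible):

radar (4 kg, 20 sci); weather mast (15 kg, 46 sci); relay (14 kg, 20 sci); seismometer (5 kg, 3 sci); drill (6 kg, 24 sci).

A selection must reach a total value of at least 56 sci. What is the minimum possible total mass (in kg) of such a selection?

Subsets with value ≥ 56, sorted by total mass:
- radar+weather mast: mass 19, value 66
- weather mast+drill: mass 21, value 70
- radar+weather mast+seismometer: mass 24, value 69
Minimum mass: 19 kg.

19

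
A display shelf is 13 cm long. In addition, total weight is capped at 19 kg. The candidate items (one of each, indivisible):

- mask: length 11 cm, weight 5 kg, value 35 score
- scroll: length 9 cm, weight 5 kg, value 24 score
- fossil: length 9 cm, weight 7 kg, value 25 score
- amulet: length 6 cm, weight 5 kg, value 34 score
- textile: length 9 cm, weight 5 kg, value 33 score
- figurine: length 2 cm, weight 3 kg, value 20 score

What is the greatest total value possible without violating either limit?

55 score

Feasible sets respecting both limits:
- mask+figurine: length 13, weight 8, value 55
- amulet+figurine: length 8, weight 8, value 54
- textile+figurine: length 11, weight 8, value 53
Best: 55 score.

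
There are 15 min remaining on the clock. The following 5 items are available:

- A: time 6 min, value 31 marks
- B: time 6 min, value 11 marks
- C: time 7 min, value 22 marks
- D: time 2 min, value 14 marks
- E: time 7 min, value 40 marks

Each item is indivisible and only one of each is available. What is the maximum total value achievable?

85 marks

Check high-value combinations within 15 min:
- A+D+E: time 6+2+7=15, value 31+14+40=85
- A+E: time 6+7=13, value 31+40=71
- A+C+D: time 6+7+2=15, value 31+22+14=67
- B+D+E: time 6+2+7=15, value 11+14+40=65
- C+E: time 7+7=14, value 22+40=62
Best: 85 marks.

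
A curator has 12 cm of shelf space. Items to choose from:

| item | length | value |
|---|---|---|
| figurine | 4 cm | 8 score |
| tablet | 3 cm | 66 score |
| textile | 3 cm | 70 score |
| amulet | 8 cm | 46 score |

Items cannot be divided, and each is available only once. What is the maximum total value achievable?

Check high-value combinations within 12 cm:
- figurine+tablet+textile: length 4+3+3=10, value 8+66+70=144
- tablet+textile: length 3+3=6, value 66+70=136
- textile+amulet: length 3+8=11, value 70+46=116
- tablet+amulet: length 3+8=11, value 66+46=112
Best: 144 score.

144 score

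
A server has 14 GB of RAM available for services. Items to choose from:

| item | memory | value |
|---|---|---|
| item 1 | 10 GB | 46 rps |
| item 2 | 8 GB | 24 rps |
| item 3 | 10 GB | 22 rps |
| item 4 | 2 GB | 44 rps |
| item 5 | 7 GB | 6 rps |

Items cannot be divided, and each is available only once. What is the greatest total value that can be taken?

90 rps

Check high-value combinations within 14 GB:
- item 1+item 4: memory 10+2=12, value 46+44=90
- item 2+item 4: memory 8+2=10, value 24+44=68
- item 3+item 4: memory 10+2=12, value 22+44=66
- item 4+item 5: memory 2+7=9, value 44+6=50
- item 1: memory 10, value 46
Best: 90 rps.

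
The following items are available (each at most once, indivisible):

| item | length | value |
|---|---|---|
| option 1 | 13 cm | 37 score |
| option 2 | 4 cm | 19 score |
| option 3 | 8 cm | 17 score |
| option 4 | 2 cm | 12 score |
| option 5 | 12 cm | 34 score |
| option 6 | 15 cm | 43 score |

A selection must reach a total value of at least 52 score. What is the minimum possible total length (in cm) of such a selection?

Subsets with value ≥ 52, sorted by total length:
- option 2+option 5: length 16, value 53
- option 1+option 2: length 17, value 56
- option 4+option 6: length 17, value 55
- option 2+option 4+option 5: length 18, value 65
Minimum length: 16 cm.

16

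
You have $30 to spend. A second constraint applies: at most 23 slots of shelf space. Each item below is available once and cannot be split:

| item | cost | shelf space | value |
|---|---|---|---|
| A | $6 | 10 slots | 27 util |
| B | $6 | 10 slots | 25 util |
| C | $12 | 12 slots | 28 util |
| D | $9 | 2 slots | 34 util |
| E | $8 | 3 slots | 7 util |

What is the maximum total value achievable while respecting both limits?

86 util

Feasible sets respecting both limits:
- A+B+D: cost 21, shelf space 22, value 86
- C+D+E: cost 29, shelf space 17, value 69
- A+D+E: cost 23, shelf space 15, value 68
Best: 86 util.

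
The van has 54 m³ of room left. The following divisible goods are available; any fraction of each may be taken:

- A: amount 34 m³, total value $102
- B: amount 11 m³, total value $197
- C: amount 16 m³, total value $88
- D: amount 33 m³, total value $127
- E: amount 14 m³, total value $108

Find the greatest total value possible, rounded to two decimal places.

443.03

Take in order of value per unit:
- B (197/11 per unit): all 11 → value 197, running total 197.00
- E (108/14 per unit): all 14 → value 108, running total 305.00
- C (88/16 per unit): all 16 → value 88, running total 393.00
- D (127/33 per unit): 13 of 33 → value 13×127/33 = 50.0303, running total 443.03
Total 443.03.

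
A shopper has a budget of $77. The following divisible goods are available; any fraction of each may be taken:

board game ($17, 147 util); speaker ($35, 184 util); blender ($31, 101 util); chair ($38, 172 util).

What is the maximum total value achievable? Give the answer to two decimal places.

444.16

Take in order of value per unit:
- board game (147/17 per unit): all 17 → value 147, running total 147.00
- speaker (184/35 per unit): all 35 → value 184, running total 331.00
- chair (172/38 per unit): 25 of 38 → value 25×172/38 = 113.1579, running total 444.16
Total 444.16.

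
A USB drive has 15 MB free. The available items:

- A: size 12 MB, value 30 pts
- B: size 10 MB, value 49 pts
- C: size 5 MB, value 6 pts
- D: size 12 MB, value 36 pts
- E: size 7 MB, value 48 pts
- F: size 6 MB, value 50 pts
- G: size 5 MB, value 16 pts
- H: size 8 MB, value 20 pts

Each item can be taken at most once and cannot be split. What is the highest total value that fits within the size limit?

98 pts

Check high-value combinations within 15 MB:
- E+F: size 7+6=13, value 48+50=98
- F+H: size 6+8=14, value 50+20=70
- E+H: size 7+8=15, value 48+20=68
- F+G: size 6+5=11, value 50+16=66
Best: 98 pts.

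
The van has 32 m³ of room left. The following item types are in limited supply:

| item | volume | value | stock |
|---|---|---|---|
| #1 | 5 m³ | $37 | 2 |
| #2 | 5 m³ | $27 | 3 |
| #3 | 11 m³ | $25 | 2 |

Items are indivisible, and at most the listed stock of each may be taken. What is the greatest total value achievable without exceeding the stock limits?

$155

Best selections within volume 32 and stock limits:
- 2×#1 + 3×#2: volume 25, value 155
- 2×#1 + 2×#2 + 1×#3: volume 31, value 153
- 1×#1 + 3×#2 + 1×#3: volume 31, value 143
- 2×#1 + 2×#2: volume 20, value 128
Best: $155.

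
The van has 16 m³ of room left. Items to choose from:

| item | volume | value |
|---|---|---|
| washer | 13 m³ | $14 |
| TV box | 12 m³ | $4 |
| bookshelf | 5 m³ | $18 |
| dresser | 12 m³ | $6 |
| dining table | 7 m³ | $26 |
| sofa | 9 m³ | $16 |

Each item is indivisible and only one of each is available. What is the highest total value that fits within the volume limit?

$44

Check high-value combinations within 16 m³:
- bookshelf+dining table: volume 5+7=12, value 18+26=44
- dining table+sofa: volume 7+9=16, value 26+16=42
- bookshelf+sofa: volume 5+9=14, value 18+16=34
Best: $44.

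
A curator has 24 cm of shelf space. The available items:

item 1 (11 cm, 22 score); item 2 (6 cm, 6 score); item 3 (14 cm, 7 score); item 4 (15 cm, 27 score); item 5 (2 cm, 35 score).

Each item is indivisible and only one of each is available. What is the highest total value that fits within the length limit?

Check high-value combinations within 24 cm:
- item 2+item 4+item 5: length 6+15+2=23, value 6+27+35=68
- item 1+item 2+item 5: length 11+6+2=19, value 22+6+35=63
- item 4+item 5: length 15+2=17, value 27+35=62
- item 1+item 5: length 11+2=13, value 22+35=57
- item 2+item 3+item 5: length 6+14+2=22, value 6+7+35=48
Best: 68 score.

68 score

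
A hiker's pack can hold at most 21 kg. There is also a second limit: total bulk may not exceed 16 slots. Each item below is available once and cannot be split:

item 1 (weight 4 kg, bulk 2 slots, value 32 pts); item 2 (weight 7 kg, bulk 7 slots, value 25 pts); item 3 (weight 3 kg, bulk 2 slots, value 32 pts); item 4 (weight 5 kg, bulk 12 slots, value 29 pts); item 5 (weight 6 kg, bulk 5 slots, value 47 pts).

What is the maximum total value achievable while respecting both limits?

Feasible sets respecting both limits:
- item 1+item 2+item 3+item 5: weight 20, bulk 16, value 136
- item 1+item 3+item 5: weight 13, bulk 9, value 111
- item 1+item 2+item 5: weight 17, bulk 14, value 104
- item 2+item 3+item 5: weight 16, bulk 14, value 104
Best: 136 pts.

136 pts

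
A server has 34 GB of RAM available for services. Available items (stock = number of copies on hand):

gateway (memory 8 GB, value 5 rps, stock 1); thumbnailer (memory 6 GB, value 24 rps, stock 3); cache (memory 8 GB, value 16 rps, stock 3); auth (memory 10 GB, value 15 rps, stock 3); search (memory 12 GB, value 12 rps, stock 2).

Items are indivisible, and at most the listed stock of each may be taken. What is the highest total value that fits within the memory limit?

104 rps

Top feasible selections:
- 3×thumbnailer + 2×cache: memory 34, value 104
- 1×gateway + 3×thumbnailer + 1×cache: memory 34, value 93
- 3×thumbnailer + 1×cache: memory 26, value 88
- 3×thumbnailer + 1×auth: memory 28, value 87
Best: 104 rps.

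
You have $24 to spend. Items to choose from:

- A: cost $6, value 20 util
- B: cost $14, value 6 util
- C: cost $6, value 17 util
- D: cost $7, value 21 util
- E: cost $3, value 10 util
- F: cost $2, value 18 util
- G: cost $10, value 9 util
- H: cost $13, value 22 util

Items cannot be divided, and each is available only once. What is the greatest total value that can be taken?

Check high-value combinations within $24:
- A+C+D+E+F: cost 6+6+7+3+2=24, value 20+17+21+10+18=86
- A+C+D+F: cost 6+6+7+2=21, value 20+17+21+18=76
- A+E+F+H: cost 6+3+2+13=24, value 20+10+18+22=70
- A+D+E+F: cost 6+7+3+2=18, value 20+21+10+18=69
- A+C+D+E: cost 6+6+7+3=22, value 20+17+21+10=68
Best: 86 util.

86 util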